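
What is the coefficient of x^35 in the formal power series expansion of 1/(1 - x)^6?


The negative binomial / multiset identity is
1/(1 - x)^r = sum_{k>=0} C(k + r - 1, r - 1) x^k.
Here r = 6 and k = 35, so the coefficient is
C(35 + 5, 5) = C(40, 5)
= 658008

658008


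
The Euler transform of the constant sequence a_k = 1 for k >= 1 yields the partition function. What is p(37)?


The Euler transform converts the sequence a_k = 1 into the number of integer partitions.
Using the recurrence or dynamic programming:
p(37) = 21637

21637


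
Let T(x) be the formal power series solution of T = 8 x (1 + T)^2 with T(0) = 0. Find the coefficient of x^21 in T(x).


Apply the Lagrange inversion formula: if T = 8 x * phi(T) with phi(t) = (1 + t)^2, then [x^n] T = 8^n * (1/n) [t^(n-1)] phi(t)^n = 8^n * (1/n) [t^(n-1)] (1 + t)^(2n) = 8^n * (1/n) C(2n, n-1).
Using the identity C(2n, n-1) = C(2n, n) * n / (n+1), the unscaled factor equals C(2n, n) / (n+1) = C_n, the n-th Catalan number.
For n = 21: C_21 = C(42, 21) / 22 = 538257874440/22 = 24466267020.
With the 8^21 = 9223372036854775808 factor, the coefficient is 9223372036854775808 * 24466267020 = 225661483078490225880764252160.

225661483078490225880764252160


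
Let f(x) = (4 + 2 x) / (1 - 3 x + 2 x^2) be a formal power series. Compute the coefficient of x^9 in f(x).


Write f(x) = sum_{k>=0} a_k x^k. Multiplying both sides by 1 - 3 x + 2 x^2 gives
(1 - 3 x + 2 x^2) sum_{k>=0} a_k x^k = 4 + 2 x.
Matching coefficients:
 x^0: a_0 = 4
 x^1: a_1 - 3 a_0 = 2  =>  a_1 = 3*4 + 2 = 14
 x^k (k >= 2): a_k = 3 a_{k-1} - 2 a_{k-2}.
Iterating: a_2 = 34, a_3 = 74, a_4 = 154, a_5 = 314, a_6 = 634, a_7 = 1274, a_8 = 2554, a_9 = 5114.
So the coefficient of x^9 is 5114.

5114


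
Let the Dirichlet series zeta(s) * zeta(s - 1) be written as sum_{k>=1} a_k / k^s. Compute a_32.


Convolution gives a_k = sum_{d | k} d * 1 = sum_{d | k} d = sigma(k), the sum of positive divisors of k.
For k = 32, the divisors are 1, 2, 4, 8, 16, 32, so
sigma(32) = 1 + 2 + 4 + 8 + 16 + 32 = 63.

63


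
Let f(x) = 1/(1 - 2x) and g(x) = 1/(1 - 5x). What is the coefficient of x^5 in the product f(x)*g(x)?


The coefficient of x^n in f*g is the Cauchy product: sum_{k=0}^{n} a^k * b^(n-k).
With a=2, b=5, n=5:
sum_{k=0}^{5} 2^k * 5^(5-k)
= 5187

5187


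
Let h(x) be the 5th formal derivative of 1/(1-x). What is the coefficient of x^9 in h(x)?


Differentiating 5 times: d^5/dx^5 [1/(1-x)] = 5!/(1-x)^6.
The expansion 1/(1-x)^6 = sum_{k>=0} C(k+5, 5) x^k, so the coefficient of x^n in 5!/(1-x)^6 is 5! * C(n+5, 5).
For n = 9: 120 * C(14, 5) = 120 * 2002 = 240240

240240


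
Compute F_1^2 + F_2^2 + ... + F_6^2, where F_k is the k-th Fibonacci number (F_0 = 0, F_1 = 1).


There is a standard identity sum_{k=0}^{N} F_k^2 = F_N * F_{N+1} (proved inductively from the telescoping relation F_k^2 = F_k F_{k+1} - F_{k-1} F_k). Then
sum_{k=1}^{6} F_k^2 = F_6 F_7 - F_0 F_1.
Computing: F_6 = 8, F_7 = 13, F_0 = 0, F_1 = 1.
Sum = 8 * 13 - 0 * 1 = 104.

104


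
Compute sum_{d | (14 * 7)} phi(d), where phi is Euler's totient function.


First, 14 * 7 = 98. One classical identity is sum_{d | n} phi(d) = n (each k in [1, n] has a unique gcd with n, and among the k's with gcd(k, n) = n/d there are phi(d) of them). So the sum equals 98. We also verify directly:
Divisors of 98: 1, 2, 7, 14, 49, 98.
phi values: 1, 1, 6, 6, 42, 42.
Sum = 98.

98


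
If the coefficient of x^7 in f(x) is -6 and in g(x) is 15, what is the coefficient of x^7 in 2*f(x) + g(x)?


Scalar multiplication scales coefficients: 2 * -6 = -12.
Then add the g coefficient: -12 + 15
= 3

3


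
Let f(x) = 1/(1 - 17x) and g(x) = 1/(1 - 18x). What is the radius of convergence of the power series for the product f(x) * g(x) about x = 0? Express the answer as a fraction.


The radius of 1/(1 - 17x) is 1/17 (nearest singularity at x = 1/17), and the radius of 1/(1 - 18x) is 1/18.
The product f(x)*g(x) = 1/((1 - 17x)(1 - 18x)) has singularities at both 1/17 and 1/18, so its radius of convergence is the distance to the nearest one:
min(1/17, 1/18) = 1/18.

1/18


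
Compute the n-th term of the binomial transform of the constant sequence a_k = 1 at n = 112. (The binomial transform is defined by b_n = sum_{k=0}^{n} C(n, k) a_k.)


With a_k = 1 for all k, b_n = sum_{k=0}^{n} C(n, k) = 2^n by the binomial theorem.
For n = 112: 2^112 = 5192296858534827628530496329220096.

5192296858534827628530496329220096


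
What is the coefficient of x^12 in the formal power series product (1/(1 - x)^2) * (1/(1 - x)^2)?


Combine the factors: (1/(1 - x)^2) * (1/(1 - x)^2) = 1/(1 - x)^4.
Then use 1/(1 - x)^r = sum_{k>=0} C(k + r - 1, r - 1) x^k with r = 4 and k = 12:
C(15, 3) = 455.

455


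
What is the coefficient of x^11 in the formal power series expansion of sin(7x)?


The Maclaurin series is sin(t) = sum_{k>=0} (-1)^k t^(2k+1) / (2k+1)!, so substituting t = 7x, only odd powers of x are nonzero, with coefficient of x^(2k+1) equal to (-1)^k 7^(2k+1) / (2k+1)!.
Write 11 = 2*5 + 1, giving the coefficient (-1)^5 * 7^11 / 11! = -1977326743/39916800 = -282475249/5702400.

-282475249/5702400


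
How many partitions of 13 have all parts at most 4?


Using the generating function (1-x)^(-1)(1-x^2)^(-1)...(1-x^4)^(-1),
the coefficient of x^13 counts these restricted partitions.
Result = 39

39


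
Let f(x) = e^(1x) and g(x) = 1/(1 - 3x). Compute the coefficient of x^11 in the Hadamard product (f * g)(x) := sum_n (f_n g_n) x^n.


Expanding: f_k = 1^k/k! (from e^(1x)) and g_k = 3^k (from 1/(1 - 3x)). So the Hadamard coefficient (f * g)_k = 1^k 3^k / k! = (3)^k / k!.
For k = 11: 3^11/11! = 177147/39916800 = 2187/492800.

2187/492800


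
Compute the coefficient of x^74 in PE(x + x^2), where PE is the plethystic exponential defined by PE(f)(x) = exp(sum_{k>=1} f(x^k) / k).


With f(x) = x + x^2, the exponent is sum_{k>=1} (x^k + x^(2k)) / k = -ln(1 - x) - ln(1 - x^2). Exponentiating:
PE(x + x^2) = 1 / ((1 - x)(1 - x^2)).
This is the generating function for partitions of n into parts of size 1 or 2. The number of 2's can be any j in 0..37, and the rest are 1's, so
[x^74] = floor(74/2) + 1 = 38.

38


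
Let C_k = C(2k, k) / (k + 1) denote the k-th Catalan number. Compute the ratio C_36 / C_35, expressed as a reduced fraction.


Using C_k = (2k)! / (k! (k+1)!), the ratio C_{k+1}/C_k simplifies to
C_{k+1}/C_k = [(2k+2)! / ((k+1)! (k+2)!)] * [k! (k+1)! / (2k)!]
 = (2k+2)(2k+1) / ((k+1)(k+2)) = 2(2k+1) / (k+2).
For k = 35: 2(2*35 + 1) / (35 + 2) = 142/37 = 142/37.

142/37


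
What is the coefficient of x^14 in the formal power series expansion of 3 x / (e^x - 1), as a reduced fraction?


The exponential generating function for Bernoulli numbers is
x / (e^x - 1) = sum_{k>=0} B_k x^k / k!.
So the coefficient of x^14 in 3 x / (e^x - 1) is 3 B_14 / 14!.
Computing: B_14 = 7/6, 14! = 87178291200, giving
3 * 7/6 / 87178291200 = 1/24908083200.

1/24908083200


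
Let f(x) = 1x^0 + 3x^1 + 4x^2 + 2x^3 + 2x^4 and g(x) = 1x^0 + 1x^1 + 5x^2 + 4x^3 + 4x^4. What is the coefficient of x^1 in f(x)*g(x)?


Cauchy product at x^1:
1*1 + 3*1
= 4

4


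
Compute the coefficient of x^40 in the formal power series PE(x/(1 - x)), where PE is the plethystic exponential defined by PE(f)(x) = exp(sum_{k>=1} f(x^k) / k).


For f(x) = x/(1 - x) we have
sum_{k>=1} f(x^k) / k = sum_{k>=1} (1/k) * x^k / (1 - x^k) = sum_{k, m >= 1} x^(k m) / k,
which after exponentiating simplifies to
PE(x/(1 - x)) = prod_{k>=1} 1 / (1 - x^k).
This is the generating function for the partition function p(n), so the coefficient of x^40 is p(40).
Computing p(40) by dynamic programming over parts 1, 2, ..., 40: p(40) = 37338.

37338


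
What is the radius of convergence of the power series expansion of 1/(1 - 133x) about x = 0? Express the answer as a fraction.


Expanding 1/(1 - 133x) = sum_{k>=0} 133^k x^k, the series converges when |133x| < 1, i.e., |x| < 1/133.
So the radius of convergence is 1/133 = 1/133.

1/133


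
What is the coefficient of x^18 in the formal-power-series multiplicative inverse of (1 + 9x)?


The inverse is 1/(1 + 9x). Apply the geometric identity 1/(1 - y) = sum_{k>=0} y^k with y = -9x:
1/(1 + 9x) = sum_{k>=0} (-9)^k x^k.
So the coefficient of x^18 is (-9)^18 = 150094635296999121.

150094635296999121


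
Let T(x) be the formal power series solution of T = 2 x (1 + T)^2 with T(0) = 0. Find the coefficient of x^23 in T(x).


Apply the Lagrange inversion formula: if T = 2 x * phi(T) with phi(t) = (1 + t)^2, then [x^n] T = 2^n * (1/n) [t^(n-1)] phi(t)^n = 2^n * (1/n) [t^(n-1)] (1 + t)^(2n) = 2^n * (1/n) C(2n, n-1).
Using the identity C(2n, n-1) = C(2n, n) * n / (n+1), the unscaled factor equals C(2n, n) / (n+1) = C_n, the n-th Catalan number.
For n = 23: C_23 = C(46, 23) / 24 = 8233430727600/24 = 343059613650.
With the 2^23 = 8388608 factor, the coefficient is 8388608 * 343059613650 = 2877792619541299200.

2877792619541299200


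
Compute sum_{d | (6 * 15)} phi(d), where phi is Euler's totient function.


First, 6 * 15 = 90. One classical identity is sum_{d | n} phi(d) = n (each k in [1, n] has a unique gcd with n, and among the k's with gcd(k, n) = n/d there are phi(d) of them). So the sum equals 90. We also verify directly:
Divisors of 90: 1, 2, 3, 5, 6, 9, 10, 15, 18, 30, 45, 90.
phi values: 1, 1, 2, 4, 2, 6, 4, 8, 6, 8, 24, 24.
Sum = 90.

90


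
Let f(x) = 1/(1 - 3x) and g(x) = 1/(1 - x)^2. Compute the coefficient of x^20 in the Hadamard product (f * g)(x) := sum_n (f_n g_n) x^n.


f has coefficients f_k = 3^k. For g = 1/(1 - x)^2 the coefficient is g_k = C(k + 1, 1) = k + 1. The Hadamard coefficient is (f * g)_k = 3^k * (k + 1).
For k = 20: 3^20 * 21 = 3486784401 * 21 = 73222472421.

73222472421


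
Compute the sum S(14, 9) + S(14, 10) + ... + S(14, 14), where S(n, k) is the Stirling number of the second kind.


By definition, S(n, k) counts partitions of an n-set into exactly k nonempty blocks.
Computing row n = 14 for k = 9..14:
S(14, k): 5135130, 752752, 66066, 3367, 91, 1
Sum = 5957407.

5957407


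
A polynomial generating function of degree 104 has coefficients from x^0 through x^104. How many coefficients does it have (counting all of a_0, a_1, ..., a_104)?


A polynomial of degree 104 takes the form a_0 + a_1 x + ... + a_104 x^104.
The number of coefficients is 104 + 1 = 105.

105


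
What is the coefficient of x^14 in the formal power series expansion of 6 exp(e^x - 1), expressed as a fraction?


exp(e^x - 1) is the exponential generating function for the Bell numbers Bell_k: exp(e^x - 1) = sum_{k>=0} Bell_k x^k / k!.
So the coefficient of x^14 in 6 exp(e^x - 1) is 6 Bell_14 / 14!.
Computing: Bell_14 = 190899322 and 14! = 87178291200, giving
6 * 190899322/87178291200 = 95449661/7264857600.

95449661/7264857600


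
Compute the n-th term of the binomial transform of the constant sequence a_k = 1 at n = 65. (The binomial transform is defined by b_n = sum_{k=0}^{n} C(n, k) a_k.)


With a_k = 1 for all k, b_n = sum_{k=0}^{n} C(n, k) = 2^n by the binomial theorem.
For n = 65: 2^65 = 36893488147419103232.

36893488147419103232


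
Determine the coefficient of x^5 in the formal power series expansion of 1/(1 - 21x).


The geometric series identity gives 1/(1 - c x) = sum_{k>=0} c^k x^k, so the coefficient of x^k is c^k.
Here c = 21 and k = 5.
Computing: 21^5 = 4084101

4084101


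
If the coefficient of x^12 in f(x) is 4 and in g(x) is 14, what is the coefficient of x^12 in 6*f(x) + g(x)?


Scalar multiplication scales coefficients: 6 * 4 = 24.
Then add the g coefficient: 24 + 14
= 38

38


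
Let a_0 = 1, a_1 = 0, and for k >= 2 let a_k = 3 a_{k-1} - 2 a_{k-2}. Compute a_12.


Iterating the recurrence forward:
a_0 = 1
a_1 = 0
a_2 = 3*0 - 2*1 = -2
a_3 = 3*-2 - 2*0 = -6
a_4 = 3*-6 - 2*-2 = -14
a_5 = 3*-14 - 2*-6 = -30
a_6 = 3*-30 - 2*-14 = -62
a_7 = 3*-62 - 2*-30 = -126
a_8 = 3*-126 - 2*-62 = -254
a_9 = 3*-254 - 2*-126 = -510
a_10 = 3*-510 - 2*-254 = -1022
a_11 = 3*-1022 - 2*-510 = -2046
a_12 = 3*-2046 - 2*-1022 = -4094
So a_12 = -4094.

-4094


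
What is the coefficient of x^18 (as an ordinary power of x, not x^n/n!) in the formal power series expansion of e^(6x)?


The exponential series is e^y = sum_{k>=0} y^k / k!. Substituting y = 6x gives
e^(6x) = sum_{k>=0} 6^k x^k / k!.
So the coefficient of x^n is a^n/n! with a = 6, n = 18:
6^18 / 18! = 101559956668416/6402373705728000 = 236196/14889875

236196/14889875


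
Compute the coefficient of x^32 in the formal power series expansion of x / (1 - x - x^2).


Let f(x) = sum_{k>=0} a_k x^k. Multiplying f(x) * (1 - x - x^2) = x and matching coefficients gives a_0 = 0, a_1 = 1, and a_k = a_{k-1} + a_{k-2} for k >= 2. These are the Fibonacci numbers F_k.
Iterating from F_0 = 0, F_1 = 1:
F_0=0, F_1=1, F_2=1, F_3=2, F_4=3, F_5=5, F_6=8, F_7=13, F_8=21, F_9=34, ...
F_32 = 2178309.

2178309


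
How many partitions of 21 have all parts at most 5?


Using the generating function (1-x)^(-1)(1-x^2)^(-1)...(1-x^5)^(-1),
the coefficient of x^21 counts these restricted partitions.
Result = 221

221


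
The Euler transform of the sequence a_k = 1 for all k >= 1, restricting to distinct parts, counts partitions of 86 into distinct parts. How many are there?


Partitions of 86 into distinct parts can be computed via generating function.
Product (1+x)(1+x^2)(1+x^3)...
The coefficient of x^86 = 133184

133184


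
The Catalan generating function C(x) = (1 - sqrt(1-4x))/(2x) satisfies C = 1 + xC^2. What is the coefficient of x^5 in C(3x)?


Substituting x -> 3x scales the n-th coefficient by 3^n, so [x^5] C(3x) = 3^5 * C_5.
C_5 = C(2*5, 5)/(6) = 252/6 = 42.
So 3^5 * 42 = 243 * 42 = 10206.

10206


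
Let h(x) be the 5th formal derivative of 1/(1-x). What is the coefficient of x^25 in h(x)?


Differentiating 5 times: d^5/dx^5 [1/(1-x)] = 5!/(1-x)^6.
The expansion 1/(1-x)^6 = sum_{k>=0} C(k+5, 5) x^k, so the coefficient of x^n in 5!/(1-x)^6 is 5! * C(n+5, 5).
For n = 25: 120 * C(30, 5) = 120 * 142506 = 17100720

17100720


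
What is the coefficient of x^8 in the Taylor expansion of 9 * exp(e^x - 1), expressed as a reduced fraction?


exp(e^x - 1) = sum_{k>=0} Bell_k x^k / k!, where Bell_k is the k-th Bell number.
So the coefficient of x^8 is 9 * Bell_8 / 8!.
Computing: Bell_8 = 4140 and 8! = 40320, giving
9 * 4140/40320 = 207/224.

207/224


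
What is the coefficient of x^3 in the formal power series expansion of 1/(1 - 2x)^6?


The general identity 1/(1 - c x)^r = sum_{k>=0} c^k C(k + r - 1, r - 1) x^k follows by substituting y = c x into 1/(1 - y)^r = sum_{k>=0} C(k + r - 1, r - 1) y^k.
For c = 2, r = 6, k = 3:
2^3 * C(8, 5) = 8 * 56 = 448.

448


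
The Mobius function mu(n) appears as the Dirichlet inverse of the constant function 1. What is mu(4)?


4 has a squared prime factor, so mu(4) = 0.
Factorization reveals a repeated prime.

0


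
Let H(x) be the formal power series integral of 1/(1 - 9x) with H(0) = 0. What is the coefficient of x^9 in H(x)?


1/(1 - 9x) = sum_{k>=0} 9^k x^k. Integrating termwise with H(0) = 0:
H(x) = sum_{k>=0} 9^k x^(k+1) / (k+1) = sum_{m>=1} 9^(m-1) x^m / m.
For m = 9: 9^8/9 = 43046721/9 = 4782969.

4782969


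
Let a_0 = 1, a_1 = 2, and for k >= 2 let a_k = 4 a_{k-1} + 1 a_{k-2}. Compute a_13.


Iterating the recurrence forward:
a_0 = 1
a_1 = 2
a_2 = 4*2 + 1*1 = 9
a_3 = 4*9 + 1*2 = 38
a_4 = 4*38 + 1*9 = 161
a_5 = 4*161 + 1*38 = 682
a_6 = 4*682 + 1*161 = 2889
a_7 = 4*2889 + 1*682 = 12238
a_8 = 4*12238 + 1*2889 = 51841
a_9 = 4*51841 + 1*12238 = 219602
a_10 = 4*219602 + 1*51841 = 930249
a_11 = 4*930249 + 1*219602 = 3940598
a_12 = 4*3940598 + 1*930249 = 16692641
a_13 = 4*16692641 + 1*3940598 = 70711162
So a_13 = 70711162.

70711162


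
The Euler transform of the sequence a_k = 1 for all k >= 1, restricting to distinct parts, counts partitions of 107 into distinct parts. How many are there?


Partitions of 107 into distinct parts can be computed via generating function.
Product (1+x)(1+x^2)(1+x^3)...
The coefficient of x^107 = 789640

789640


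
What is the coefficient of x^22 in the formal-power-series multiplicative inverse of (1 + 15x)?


The inverse is 1/(1 + 15x). Apply the geometric identity 1/(1 - y) = sum_{k>=0} y^k with y = -15x:
1/(1 + 15x) = sum_{k>=0} (-15)^k x^k.
So the coefficient of x^22 is (-15)^22 = 74818276426792144775390625.

74818276426792144775390625


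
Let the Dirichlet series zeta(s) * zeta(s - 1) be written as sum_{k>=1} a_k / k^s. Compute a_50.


Convolution gives a_k = sum_{d | k} d * 1 = sum_{d | k} d = sigma(k), the sum of positive divisors of k.
For k = 50, the divisors are 1, 2, 5, 10, 25, 50, so
sigma(50) = 1 + 2 + 5 + 10 + 25 + 50 = 93.

93


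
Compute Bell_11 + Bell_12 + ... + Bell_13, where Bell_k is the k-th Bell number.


Recall Bell_k counts set partitions of a k-set (with Bell_0 = 1 by convention).
Bell_11 through Bell_13: 678570, 4213597, 27644437
Sum = 678570 + 4213597 + 27644437 = 32536604.

32536604


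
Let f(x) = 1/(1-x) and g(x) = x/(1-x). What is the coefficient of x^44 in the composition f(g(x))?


First simplify the composition: f(g(x)) = 1/(1 - x/(1-x)) = (1-x)/((1-x) - x) = (1-x)/(1-2x).
Now extract the coefficient. Write (1-x)/(1-2x) = 1/(1-2x) - x/(1-2x).
The coefficient of x^n in 1/(1-2x) is 2^n, and in x/(1-2x) is 2^(n-1) (for n >= 1).
So the coefficient of x^44 is 2^44 - 2^43 = 17592186044416 - 8796093022208 = 8796093022208.

8796093022208


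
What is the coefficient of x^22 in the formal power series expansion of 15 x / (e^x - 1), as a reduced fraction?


The exponential generating function for Bernoulli numbers is
x / (e^x - 1) = sum_{k>=0} B_k x^k / k!.
So the coefficient of x^22 in 15 x / (e^x - 1) is 15 B_22 / 22!.
Computing: B_22 = 854513/138, 22! = 1124000727777607680000, giving
15 * 854513/138 / 1124000727777607680000 = 77683/940073335959453696000.

77683/940073335959453696000


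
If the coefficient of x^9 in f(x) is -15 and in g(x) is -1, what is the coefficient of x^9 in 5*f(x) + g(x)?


Scalar multiplication scales coefficients: 5 * -15 = -75.
Then add the g coefficient: -75 + -1
= -76

-76


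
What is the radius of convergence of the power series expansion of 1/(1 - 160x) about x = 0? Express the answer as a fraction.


Expanding 1/(1 - 160x) = sum_{k>=0} 160^k x^k, the series converges when |160x| < 1, i.e., |x| < 1/160.
So the radius of convergence is 1/160 = 1/160.

1/160


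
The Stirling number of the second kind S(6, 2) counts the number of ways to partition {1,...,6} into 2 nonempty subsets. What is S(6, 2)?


Using the explicit formula S(n,k) = (1/k!) sum_{j=0}^{k} (-1)^(k-j) C(k,j) j^n:
S(6, 2) = 31
Equivalently, S(n,k) is n! times the coefficient of x^n in the EGF (e^x - 1)^k / k!.

31


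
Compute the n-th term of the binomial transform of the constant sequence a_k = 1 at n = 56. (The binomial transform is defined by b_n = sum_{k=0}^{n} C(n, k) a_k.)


With a_k = 1 for all k, b_n = sum_{k=0}^{n} C(n, k) = 2^n by the binomial theorem.
For n = 56: 2^56 = 72057594037927936.

72057594037927936


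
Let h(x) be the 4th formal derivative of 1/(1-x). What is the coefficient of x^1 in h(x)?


Differentiating 4 times: d^4/dx^4 [1/(1-x)] = 4!/(1-x)^5.
The expansion 1/(1-x)^5 = sum_{k>=0} C(k+4, 4) x^k, so the coefficient of x^n in 4!/(1-x)^5 is 4! * C(n+4, 4).
For n = 1: 24 * C(5, 4) = 24 * 5 = 120

120


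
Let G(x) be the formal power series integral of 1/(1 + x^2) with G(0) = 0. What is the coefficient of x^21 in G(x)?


1/(1 + x^2) = sum_{j>=0} (-1)^j x^(2j). Integrating termwise with G(0) = 0:
G(x) = sum_{j>=0} (-1)^j x^(2j+1) / (2j+1) = arctan(x).
Only odd powers are nonzero. For x^21 write 21 = 2*10 + 1, giving
(-1)^10 / 21 = 1/21 = 1/21.

1/21


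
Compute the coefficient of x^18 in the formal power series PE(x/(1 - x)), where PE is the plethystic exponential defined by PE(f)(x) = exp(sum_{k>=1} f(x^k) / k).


For f(x) = x/(1 - x) we have
sum_{k>=1} f(x^k) / k = sum_{k>=1} (1/k) * x^k / (1 - x^k) = sum_{k, m >= 1} x^(k m) / k,
which after exponentiating simplifies to
PE(x/(1 - x)) = prod_{k>=1} 1 / (1 - x^k).
This is the generating function for the partition function p(n), so the coefficient of x^18 is p(18).
Computing p(18) by dynamic programming over parts 1, 2, ..., 18: p(18) = 385.

385


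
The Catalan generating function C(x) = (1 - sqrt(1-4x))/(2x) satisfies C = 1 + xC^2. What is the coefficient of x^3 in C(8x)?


Substituting x -> 8x scales the n-th coefficient by 8^n, so [x^3] C(8x) = 8^3 * C_3.
C_3 = C(2*3, 3)/(4) = 20/4 = 5.
So 8^3 * 5 = 512 * 5 = 2560.

2560


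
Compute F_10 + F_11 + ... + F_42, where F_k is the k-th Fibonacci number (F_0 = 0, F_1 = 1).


Use the identity sum_{k=0}^{N} F_k = F_{N+2} - 1 (which follows from F_{k+2} - F_{k+1} = F_k). Then
sum_{k=10}^{42} F_k = (F_{44} - 1) - (F_{11} - 1) = F_{44} - F_{11}.
Computing: F_{44} = 701408733, F_{11} = 89, so
Sum = 701408733 - 89 = 701408644.

701408644


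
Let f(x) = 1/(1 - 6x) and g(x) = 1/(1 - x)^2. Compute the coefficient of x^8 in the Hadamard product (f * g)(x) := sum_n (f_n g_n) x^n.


f has coefficients f_k = 6^k. For g = 1/(1 - x)^2 the coefficient is g_k = C(k + 1, 1) = k + 1. The Hadamard coefficient is (f * g)_k = 6^k * (k + 1).
For k = 8: 6^8 * 9 = 1679616 * 9 = 15116544.

15116544


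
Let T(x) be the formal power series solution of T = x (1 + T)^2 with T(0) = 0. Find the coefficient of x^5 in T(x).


Apply the Lagrange inversion formula: if T = x * phi(T) with phi(t) = (1 + t)^2, then [x^n] T = (1/n) [t^(n-1)] phi(t)^n = (1/n) [t^(n-1)] (1 + t)^(2n) = (1/n) C(2n, n-1).
Using the identity C(2n, n-1) = C(2n, n) * n / (n+1), the unscaled factor equals C(2n, n) / (n+1) = C_n, the n-th Catalan number.
For n = 5: C_5 = C(10, 5) / 6 = 252/6 = 42 = 42.

42


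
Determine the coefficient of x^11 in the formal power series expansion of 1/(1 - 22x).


The geometric series identity gives 1/(1 - c x) = sum_{k>=0} c^k x^k, so the coefficient of x^k is c^k.
Here c = 22 and k = 11.
Computing: 22^11 = 584318301411328

584318301411328


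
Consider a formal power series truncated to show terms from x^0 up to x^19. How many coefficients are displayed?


From x^0 to x^19 inclusive, the count is 19 - 0 + 1 = 20.

20


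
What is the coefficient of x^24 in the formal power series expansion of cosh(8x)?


The Maclaurin series is cosh(t) = sum_{m>=0} t^(2m) / (2m)!, so substituting t = 8x, only even powers of x are nonzero, with coefficient of x^(2m) equal to 8^(2m) / (2m)!.
For x^24 the coefficient is 8^24/24! = 4722366482869645213696/620448401733239439360000 = 1125899906842624/147926426347074375.

1125899906842624/147926426347074375


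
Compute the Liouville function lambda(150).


The Liouville function is lambda(k) = (-1)^Omega(k), where Omega(k) counts the prime factors of k with multiplicity.
Factoring: 150 = 2 * 3 * 5 * 5, so Omega(150) = 4.
lambda(150) = (-1)^4 = 1.

1


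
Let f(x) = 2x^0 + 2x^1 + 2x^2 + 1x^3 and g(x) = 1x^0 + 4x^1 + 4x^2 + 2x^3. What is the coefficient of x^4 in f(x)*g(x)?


Cauchy product at x^4:
2*2 + 2*4 + 1*4
= 16

16


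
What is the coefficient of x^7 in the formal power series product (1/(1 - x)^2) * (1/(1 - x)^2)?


Combine the factors: (1/(1 - x)^2) * (1/(1 - x)^2) = 1/(1 - x)^4.
Then use 1/(1 - x)^r = sum_{k>=0} C(k + r - 1, r - 1) x^k with r = 4 and k = 7:
C(10, 3) = 120.

120


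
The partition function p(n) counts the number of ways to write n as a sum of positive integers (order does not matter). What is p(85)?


Using the generating function prod_{k>=1} 1/(1-x^k), we compute p(85).
By dynamic programming over parts 1 through 85:
p(85) = 30167357

30167357


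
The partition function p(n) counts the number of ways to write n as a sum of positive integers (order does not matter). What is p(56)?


Using the generating function prod_{k>=1} 1/(1-x^k), we compute p(56).
By dynamic programming over parts 1 through 56:
p(56) = 526823

526823


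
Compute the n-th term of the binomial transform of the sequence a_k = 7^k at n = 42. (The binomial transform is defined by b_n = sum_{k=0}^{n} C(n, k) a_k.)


With a_k = 7^k, b_n = sum_{k=0}^{n} C(n, k) 7^k = (1 + 7)^n by the binomial theorem.
For n = 42: (1 + 7)^42 = 8^42 = 85070591730234615865843651857942052864.

85070591730234615865843651857942052864


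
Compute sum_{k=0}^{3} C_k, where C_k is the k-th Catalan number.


C_0 through C_3: 1, 1, 2, 5
Sum = 1 + 1 + 2 + 5
= 9

9


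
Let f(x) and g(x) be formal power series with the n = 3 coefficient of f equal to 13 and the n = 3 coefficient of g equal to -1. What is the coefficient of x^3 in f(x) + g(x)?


Addition of formal power series is termwise.
The coefficient of x^3 in f + g = 13 + -1
= 12

12


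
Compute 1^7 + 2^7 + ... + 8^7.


This power sum has a closed form given by Faulhaber's formula
sum_{k=1}^{m} k^p = (1 / (p + 1)) * sum_{j=0}^{p} C(p + 1, j) B_j m^(p + 1 - j),
but for small m direct computation is fastest:
1 + 128 + 2187 + 16384 + 78125 + 279936 + 823543 + 2097152 = 3297456.

3297456


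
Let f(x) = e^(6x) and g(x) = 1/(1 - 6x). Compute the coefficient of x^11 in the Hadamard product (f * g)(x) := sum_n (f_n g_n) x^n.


Expanding: f_k = 6^k/k! (from e^(6x)) and g_k = 6^k (from 1/(1 - 6x)). So the Hadamard coefficient (f * g)_k = 6^k 6^k / k! = (36)^k / k!.
For k = 11: 36^11/11! = 131621703842267136/39916800 = 6347497291776/1925.

6347497291776/1925


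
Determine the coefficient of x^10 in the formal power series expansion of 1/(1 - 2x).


The geometric series identity gives 1/(1 - c x) = sum_{k>=0} c^k x^k, so the coefficient of x^k is c^k.
Here c = 2 and k = 10.
Computing: 2^10 = 1024

1024


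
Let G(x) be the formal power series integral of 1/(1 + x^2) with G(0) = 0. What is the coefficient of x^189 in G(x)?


1/(1 + x^2) = sum_{j>=0} (-1)^j x^(2j). Integrating termwise with G(0) = 0:
G(x) = sum_{j>=0} (-1)^j x^(2j+1) / (2j+1) = arctan(x).
Only odd powers are nonzero. For x^189 write 189 = 2*94 + 1, giving
(-1)^94 / 189 = 1/189 = 1/189.

1/189


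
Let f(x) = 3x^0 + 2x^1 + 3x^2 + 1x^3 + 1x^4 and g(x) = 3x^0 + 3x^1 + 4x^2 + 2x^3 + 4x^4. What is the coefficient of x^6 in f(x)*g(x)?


Cauchy product at x^6:
3*4 + 1*2 + 1*4
= 18

18


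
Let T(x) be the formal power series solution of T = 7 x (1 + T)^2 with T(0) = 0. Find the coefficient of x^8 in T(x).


Apply the Lagrange inversion formula: if T = 7 x * phi(T) with phi(t) = (1 + t)^2, then [x^n] T = 7^n * (1/n) [t^(n-1)] phi(t)^n = 7^n * (1/n) [t^(n-1)] (1 + t)^(2n) = 7^n * (1/n) C(2n, n-1).
Using the identity C(2n, n-1) = C(2n, n) * n / (n+1), the unscaled factor equals C(2n, n) / (n+1) = C_n, the n-th Catalan number.
For n = 8: C_8 = C(16, 8) / 9 = 12870/9 = 1430.
With the 7^8 = 5764801 factor, the coefficient is 5764801 * 1430 = 8243665430.

8243665430


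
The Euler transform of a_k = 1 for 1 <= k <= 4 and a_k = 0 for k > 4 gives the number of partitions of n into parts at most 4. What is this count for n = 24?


Partitions of 24 into parts at most 4:
Using generating function (1-x)^(-1)(1-x^2)^(-1)...(1-x^4)^(-1),
the coefficient of x^24 = 169

169


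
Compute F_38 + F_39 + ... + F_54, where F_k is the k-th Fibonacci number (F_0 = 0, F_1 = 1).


Use the identity sum_{k=0}^{N} F_k = F_{N+2} - 1 (which follows from F_{k+2} - F_{k+1} = F_k). Then
sum_{k=38}^{54} F_k = (F_{56} - 1) - (F_{39} - 1) = F_{56} - F_{39}.
Computing: F_{56} = 225851433717, F_{39} = 63245986, so
Sum = 225851433717 - 63245986 = 225788187731.

225788187731


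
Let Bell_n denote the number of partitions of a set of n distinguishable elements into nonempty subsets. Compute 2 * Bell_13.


Bell_13 can be computed from the Bell triangle or from Dobinski's identity Bell_n = (1/e) * sum_{k>=0} k^n / k!.
Computing Bell_13 = 27644437.
Then 2 * 27644437 = 55288874.

55288874


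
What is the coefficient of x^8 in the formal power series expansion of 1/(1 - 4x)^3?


The general identity 1/(1 - c x)^r = sum_{k>=0} c^k C(k + r - 1, r - 1) x^k follows by substituting y = c x into 1/(1 - y)^r = sum_{k>=0} C(k + r - 1, r - 1) y^k.
For c = 4, r = 3, k = 8:
4^8 * C(10, 2) = 65536 * 45 = 2949120.

2949120


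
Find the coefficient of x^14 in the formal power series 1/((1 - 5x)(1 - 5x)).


By partial fractions or Cauchy convolution:
The coefficient equals sum_{k=0}^{14} 5^k * 5^(14-k).
= 91552734375

91552734375


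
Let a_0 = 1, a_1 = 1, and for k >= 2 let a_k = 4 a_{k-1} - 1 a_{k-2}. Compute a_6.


Iterating the recurrence forward:
a_0 = 1
a_1 = 1
a_2 = 4*1 - 1*1 = 3
a_3 = 4*3 - 1*1 = 11
a_4 = 4*11 - 1*3 = 41
a_5 = 4*41 - 1*11 = 153
a_6 = 4*153 - 1*41 = 571
So a_6 = 571.

571


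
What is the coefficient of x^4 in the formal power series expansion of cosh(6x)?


The Maclaurin series is cosh(t) = sum_{m>=0} t^(2m) / (2m)!, so substituting t = 6x, only even powers of x are nonzero, with coefficient of x^(2m) equal to 6^(2m) / (2m)!.
For x^4 the coefficient is 6^4/4! = 1296/24 = 54.

54


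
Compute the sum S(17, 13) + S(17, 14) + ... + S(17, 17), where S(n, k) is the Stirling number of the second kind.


By definition, S(n, k) counts partitions of an n-set into exactly k nonempty blocks.
Computing row n = 17 for k = 13..17:
S(17, k): 4910178, 249900, 7820, 136, 1
Sum = 5168035.

5168035


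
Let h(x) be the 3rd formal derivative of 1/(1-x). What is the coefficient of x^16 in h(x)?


Differentiating 3 times: d^3/dx^3 [1/(1-x)] = 3!/(1-x)^4.
The expansion 1/(1-x)^4 = sum_{k>=0} C(k+3, 3) x^k, so the coefficient of x^n in 3!/(1-x)^4 is 3! * C(n+3, 3).
For n = 16: 6 * C(19, 3) = 6 * 969 = 5814

5814


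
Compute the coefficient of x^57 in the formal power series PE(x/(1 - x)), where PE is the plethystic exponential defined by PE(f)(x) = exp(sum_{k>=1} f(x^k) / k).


For f(x) = x/(1 - x) we have
sum_{k>=1} f(x^k) / k = sum_{k>=1} (1/k) * x^k / (1 - x^k) = sum_{k, m >= 1} x^(k m) / k,
which after exponentiating simplifies to
PE(x/(1 - x)) = prod_{k>=1} 1 / (1 - x^k).
This is the generating function for the partition function p(n), so the coefficient of x^57 is p(57).
Computing p(57) by dynamic programming over parts 1, 2, ..., 57: p(57) = 614154.

614154


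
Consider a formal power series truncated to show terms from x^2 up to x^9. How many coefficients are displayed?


From x^2 to x^9 inclusive, the count is 9 - 2 + 1 = 8.

8


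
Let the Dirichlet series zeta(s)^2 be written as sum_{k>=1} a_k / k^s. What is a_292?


The Dirichlet convolution of the constant function 1 with itself gives (1 * 1)(k) = sum_{d | k} 1 = d(k), the number of positive divisors of k.
Since zeta(s) = sum_{k>=1} 1/k^s, we have zeta(s)^2 = sum_{k>=1} d(k)/k^s, so a_k = d(k).
For k = 292: the divisors are 1, 2, 4, 73, 146, 292.
Count = 6.

6


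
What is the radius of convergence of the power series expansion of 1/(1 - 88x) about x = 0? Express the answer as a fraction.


Expanding 1/(1 - 88x) = sum_{k>=0} 88^k x^k, the series converges when |88x| < 1, i.e., |x| < 1/88.
So the radius of convergence is 1/88 = 1/88.

1/88


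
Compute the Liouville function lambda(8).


The Liouville function is lambda(k) = (-1)^Omega(k), where Omega(k) counts the prime factors of k with multiplicity.
Factoring: 8 = 2 * 2 * 2, so Omega(8) = 3.
lambda(8) = (-1)^3 = -1.

-1


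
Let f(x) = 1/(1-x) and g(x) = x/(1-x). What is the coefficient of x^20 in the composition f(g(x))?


First simplify the composition: f(g(x)) = 1/(1 - x/(1-x)) = (1-x)/((1-x) - x) = (1-x)/(1-2x).
Now extract the coefficient. Write (1-x)/(1-2x) = 1/(1-2x) - x/(1-2x).
The coefficient of x^n in 1/(1-2x) is 2^n, and in x/(1-2x) is 2^(n-1) (for n >= 1).
So the coefficient of x^20 is 2^20 - 2^19 = 1048576 - 524288 = 524288.

524288


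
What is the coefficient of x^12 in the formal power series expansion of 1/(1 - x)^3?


The negative binomial / multiset identity is
1/(1 - x)^r = sum_{k>=0} C(k + r - 1, r - 1) x^k.
Here r = 3 and k = 12, so the coefficient is
C(12 + 2, 2) = C(14, 2)
= 91

91


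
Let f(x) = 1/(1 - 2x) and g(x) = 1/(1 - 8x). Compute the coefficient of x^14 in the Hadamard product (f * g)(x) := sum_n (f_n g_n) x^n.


f has coefficients f_k = 2^k and g has coefficients g_k = 8^k, so the Hadamard product has coefficient (f*g)_k = 2^k * 8^k = 16^k.
For k = 14: 16^14 = 72057594037927936.

72057594037927936


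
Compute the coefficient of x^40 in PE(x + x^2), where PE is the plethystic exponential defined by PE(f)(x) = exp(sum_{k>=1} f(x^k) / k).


With f(x) = x + x^2, the exponent is sum_{k>=1} (x^k + x^(2k)) / k = -ln(1 - x) - ln(1 - x^2). Exponentiating:
PE(x + x^2) = 1 / ((1 - x)(1 - x^2)).
This is the generating function for partitions of n into parts of size 1 or 2. The number of 2's can be any j in 0..20, and the rest are 1's, so
[x^40] = floor(40/2) + 1 = 21.

21


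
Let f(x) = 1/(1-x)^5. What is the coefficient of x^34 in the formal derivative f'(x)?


Differentiate: d/dx [ 1/(1-x)^r ] = r / (1-x)^(r+1).
Here r = 5, so f'(x) = 5 / (1-x)^6.
The expansion of 1/(1-x)^(r+1) has coefficient of x^n equal to C(n+r, r).
So the coefficient of x^34 in f'(x) is
5 * C(39, 5) = 5 * 575757 = 2878785

2878785


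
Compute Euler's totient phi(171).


phi(n) counts integers in [1, n] coprime to n. Using the multiplicative formula phi(n) = n * prod_{p | n} (1 - 1/p):
171 = 3^2 * 19, so
phi(171) = 171 * (1 - 1/3) * (1 - 1/19) = 108.

108


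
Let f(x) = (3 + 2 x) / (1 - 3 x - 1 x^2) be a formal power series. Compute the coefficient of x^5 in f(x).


Write f(x) = sum_{k>=0} a_k x^k. Multiplying both sides by 1 - 3 x - 1 x^2 gives
(1 - 3 x - 1 x^2) sum_{k>=0} a_k x^k = 3 + 2 x.
Matching coefficients:
 x^0: a_0 = 3
 x^1: a_1 - 3 a_0 = 2  =>  a_1 = 3*3 + 2 = 11
 x^k (k >= 2): a_k = 3 a_{k-1} + 1 a_{k-2}.
Iterating: a_2 = 36, a_3 = 119, a_4 = 393, a_5 = 1298.
So the coefficient of x^5 is 1298.

1298


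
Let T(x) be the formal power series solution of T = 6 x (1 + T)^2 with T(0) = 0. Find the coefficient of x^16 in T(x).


Apply the Lagrange inversion formula: if T = 6 x * phi(T) with phi(t) = (1 + t)^2, then [x^n] T = 6^n * (1/n) [t^(n-1)] phi(t)^n = 6^n * (1/n) [t^(n-1)] (1 + t)^(2n) = 6^n * (1/n) C(2n, n-1).
Using the identity C(2n, n-1) = C(2n, n) * n / (n+1), the unscaled factor equals C(2n, n) / (n+1) = C_n, the n-th Catalan number.
For n = 16: C_16 = C(32, 16) / 17 = 601080390/17 = 35357670.
With the 6^16 = 2821109907456 factor, the coefficient is 2821109907456 * 35357670 = 99747873141559787520.

99747873141559787520


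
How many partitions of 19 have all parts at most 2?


Using the generating function (1-x)^(-1)(1-x^2)^(-1),
the coefficient of x^19 counts these restricted partitions.
Result = 10

10


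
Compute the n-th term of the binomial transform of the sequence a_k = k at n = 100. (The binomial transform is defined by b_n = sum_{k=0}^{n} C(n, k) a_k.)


With a_k = k, b_n = sum_{k=0}^{n} C(n, k) k. Using k * C(n, k) = n * C(n-1, k-1) gives b_n = n * sum_{k>=1} C(n-1, k-1) = n * 2^(n-1).
For n = 100: 100 * 2^99 = 100 * 633825300114114700748351602688 = 63382530011411470074835160268800.

63382530011411470074835160268800


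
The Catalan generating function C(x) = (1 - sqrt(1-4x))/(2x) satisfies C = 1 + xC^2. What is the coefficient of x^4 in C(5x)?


Substituting x -> 5x scales the n-th coefficient by 5^n, so [x^4] C(5x) = 5^4 * C_4.
C_4 = C(2*4, 4)/(5) = 70/5 = 14.
So 5^4 * 14 = 625 * 14 = 8750.

8750


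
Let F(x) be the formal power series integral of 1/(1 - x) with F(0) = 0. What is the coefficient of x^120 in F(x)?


1/(1 - x) = sum_{k>=0} x^k. Integrating termwise and using F(0) = 0 gives
F(x) = sum_{k>=0} x^(k+1) / (k+1) = sum_{m>=1} x^m / m = -ln(1 - x).
So the coefficient of x^120 is 1/120 = 1/120.

1/120


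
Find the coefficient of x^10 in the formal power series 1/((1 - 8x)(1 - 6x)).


By partial fractions or Cauchy convolution:
The coefficient equals sum_{k=0}^{10} 8^k * 6^(10-k).
= 4113568768

4113568768


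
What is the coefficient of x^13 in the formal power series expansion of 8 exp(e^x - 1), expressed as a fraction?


exp(e^x - 1) is the exponential generating function for the Bell numbers Bell_k: exp(e^x - 1) = sum_{k>=0} Bell_k x^k / k!.
So the coefficient of x^13 in 8 exp(e^x - 1) is 8 Bell_13 / 13!.
Computing: Bell_13 = 27644437 and 13! = 6227020800, giving
8 * 27644437/6227020800 = 27644437/778377600.

27644437/778377600


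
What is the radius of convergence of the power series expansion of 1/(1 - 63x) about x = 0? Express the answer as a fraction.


Expanding 1/(1 - 63x) = sum_{k>=0} 63^k x^k, the series converges when |63x| < 1, i.e., |x| < 1/63.
So the radius of convergence is 1/63 = 1/63.

1/63


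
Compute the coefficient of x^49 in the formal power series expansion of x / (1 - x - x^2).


Let f(x) = sum_{k>=0} a_k x^k. Multiplying f(x) * (1 - x - x^2) = x and matching coefficients gives a_0 = 0, a_1 = 1, and a_k = a_{k-1} + a_{k-2} for k >= 2. These are the Fibonacci numbers F_k.
Iterating from F_0 = 0, F_1 = 1:
F_0=0, F_1=1, F_2=1, F_3=2, F_4=3, F_5=5, F_6=8, F_7=13, F_8=21, F_9=34, ...
F_49 = 7778742049.

7778742049


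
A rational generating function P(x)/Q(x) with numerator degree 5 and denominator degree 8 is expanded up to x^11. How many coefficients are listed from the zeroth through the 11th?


Expanding up to x^11 gives the coefficients for x^0, x^1, ..., x^11.
That is 11 + 1 = 12 coefficients in total.

12


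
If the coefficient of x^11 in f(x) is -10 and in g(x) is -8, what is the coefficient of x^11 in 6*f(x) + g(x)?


Scalar multiplication scales coefficients: 6 * -10 = -60.
Then add the g coefficient: -60 + -8
= -68

-68


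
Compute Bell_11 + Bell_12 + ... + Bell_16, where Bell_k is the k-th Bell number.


Recall Bell_k counts set partitions of a k-set (with Bell_0 = 1 by convention).
Bell_11 through Bell_16: 678570, 4213597, 27644437, 190899322, 1382958545, 10480142147
Sum = 678570 + 4213597 + 27644437 + 190899322 + 1382958545 + 10480142147 = 12086536618.

12086536618


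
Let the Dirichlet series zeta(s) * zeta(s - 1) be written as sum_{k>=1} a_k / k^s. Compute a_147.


Convolution gives a_k = sum_{d | k} d * 1 = sum_{d | k} d = sigma(k), the sum of positive divisors of k.
For k = 147, the divisors are 1, 3, 7, 21, 49, 147, so
sigma(147) = 1 + 3 + 7 + 21 + 49 + 147 = 228.

228


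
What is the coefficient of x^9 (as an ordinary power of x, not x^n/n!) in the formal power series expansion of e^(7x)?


The exponential series is e^y = sum_{k>=0} y^k / k!. Substituting y = 7x gives
e^(7x) = sum_{k>=0} 7^k x^k / k!.
So the coefficient of x^n is a^n/n! with a = 7, n = 9:
7^9 / 9! = 40353607/362880 = 5764801/51840

5764801/51840


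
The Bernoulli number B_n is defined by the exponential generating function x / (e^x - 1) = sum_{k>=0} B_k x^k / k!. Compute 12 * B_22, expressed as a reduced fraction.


Bernoulli numbers can also be computed recursively via B_0 = 1 and sum_{j=0}^{m} C(m+1, j) B_j = 0 for m >= 1. Odd-index Bernoulli numbers vanish for k >= 3.
Computing B_22 = 854513/138, so 12 * B_22 = 12 * 854513/138 = 1709026/23.

1709026/23


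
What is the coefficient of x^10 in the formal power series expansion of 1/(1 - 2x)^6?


The general identity 1/(1 - c x)^r = sum_{k>=0} c^k C(k + r - 1, r - 1) x^k follows by substituting y = c x into 1/(1 - y)^r = sum_{k>=0} C(k + r - 1, r - 1) y^k.
For c = 2, r = 6, k = 10:
2^10 * C(15, 5) = 1024 * 3003 = 3075072.

3075072


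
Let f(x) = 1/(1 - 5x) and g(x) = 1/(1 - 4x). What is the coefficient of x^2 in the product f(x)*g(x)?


The coefficient of x^n in f*g is the Cauchy product: sum_{k=0}^{n} a^k * b^(n-k).
With a=5, b=4, n=2:
sum_{k=0}^{2} 5^k * 4^(2-k)
= 61

61


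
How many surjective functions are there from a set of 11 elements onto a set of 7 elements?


By inclusion-exclusion on which target elements are missed, the number of surjections from an n-set onto a k-set is
surj(n, k) = sum_{j=0}^{k} (-1)^j C(k, j) (k - j)^n.
Equivalently surj(n, k) = k! * S(n, k), where S(n, k) is the Stirling number of the second kind.
For n = 11, k = 7:
S(11, 7) = 63987, so
surj = 7! * 63987 = 5040 * 63987 = 322494480.

322494480
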